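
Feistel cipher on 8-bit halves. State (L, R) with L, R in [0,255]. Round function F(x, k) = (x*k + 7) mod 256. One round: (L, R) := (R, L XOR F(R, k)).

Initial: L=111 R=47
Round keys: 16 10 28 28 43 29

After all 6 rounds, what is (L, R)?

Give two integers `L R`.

Answer: 167 193

Derivation:
Round 1 (k=16): L=47 R=152
Round 2 (k=10): L=152 R=216
Round 3 (k=28): L=216 R=63
Round 4 (k=28): L=63 R=51
Round 5 (k=43): L=51 R=167
Round 6 (k=29): L=167 R=193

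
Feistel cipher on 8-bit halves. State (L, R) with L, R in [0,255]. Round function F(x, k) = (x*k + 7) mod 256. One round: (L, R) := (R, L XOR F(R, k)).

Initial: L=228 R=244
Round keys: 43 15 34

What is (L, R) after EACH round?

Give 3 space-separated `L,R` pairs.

Round 1 (k=43): L=244 R=231
Round 2 (k=15): L=231 R=100
Round 3 (k=34): L=100 R=168

Answer: 244,231 231,100 100,168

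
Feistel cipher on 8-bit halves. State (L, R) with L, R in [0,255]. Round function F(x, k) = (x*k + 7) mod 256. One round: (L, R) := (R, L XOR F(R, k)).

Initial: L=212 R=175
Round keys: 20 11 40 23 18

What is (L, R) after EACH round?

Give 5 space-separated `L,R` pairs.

Answer: 175,103 103,219 219,88 88,52 52,247

Derivation:
Round 1 (k=20): L=175 R=103
Round 2 (k=11): L=103 R=219
Round 3 (k=40): L=219 R=88
Round 4 (k=23): L=88 R=52
Round 5 (k=18): L=52 R=247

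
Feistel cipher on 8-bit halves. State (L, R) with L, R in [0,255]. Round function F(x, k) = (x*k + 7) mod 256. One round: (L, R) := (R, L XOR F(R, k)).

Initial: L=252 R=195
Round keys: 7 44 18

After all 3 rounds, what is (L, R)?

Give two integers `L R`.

Round 1 (k=7): L=195 R=160
Round 2 (k=44): L=160 R=68
Round 3 (k=18): L=68 R=111

Answer: 68 111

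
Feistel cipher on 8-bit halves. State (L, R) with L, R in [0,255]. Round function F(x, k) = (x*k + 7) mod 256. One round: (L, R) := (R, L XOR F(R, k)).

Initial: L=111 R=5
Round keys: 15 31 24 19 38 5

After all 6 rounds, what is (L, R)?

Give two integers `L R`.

Round 1 (k=15): L=5 R=61
Round 2 (k=31): L=61 R=111
Round 3 (k=24): L=111 R=82
Round 4 (k=19): L=82 R=114
Round 5 (k=38): L=114 R=161
Round 6 (k=5): L=161 R=94

Answer: 161 94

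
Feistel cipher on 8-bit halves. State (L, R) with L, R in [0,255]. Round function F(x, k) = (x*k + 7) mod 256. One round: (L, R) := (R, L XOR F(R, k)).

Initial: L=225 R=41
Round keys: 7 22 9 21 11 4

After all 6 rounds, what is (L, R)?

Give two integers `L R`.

Answer: 60 208

Derivation:
Round 1 (k=7): L=41 R=199
Round 2 (k=22): L=199 R=8
Round 3 (k=9): L=8 R=136
Round 4 (k=21): L=136 R=39
Round 5 (k=11): L=39 R=60
Round 6 (k=4): L=60 R=208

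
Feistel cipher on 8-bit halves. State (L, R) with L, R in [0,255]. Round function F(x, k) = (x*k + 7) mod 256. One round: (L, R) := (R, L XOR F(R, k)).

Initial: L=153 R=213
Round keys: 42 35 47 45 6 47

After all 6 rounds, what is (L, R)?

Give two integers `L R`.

Round 1 (k=42): L=213 R=96
Round 2 (k=35): L=96 R=242
Round 3 (k=47): L=242 R=21
Round 4 (k=45): L=21 R=74
Round 5 (k=6): L=74 R=214
Round 6 (k=47): L=214 R=27

Answer: 214 27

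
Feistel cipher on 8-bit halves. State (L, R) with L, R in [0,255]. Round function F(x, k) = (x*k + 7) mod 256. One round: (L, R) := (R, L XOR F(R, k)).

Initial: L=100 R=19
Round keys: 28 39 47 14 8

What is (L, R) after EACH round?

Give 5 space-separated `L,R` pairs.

Answer: 19,127 127,115 115,91 91,114 114,204

Derivation:
Round 1 (k=28): L=19 R=127
Round 2 (k=39): L=127 R=115
Round 3 (k=47): L=115 R=91
Round 4 (k=14): L=91 R=114
Round 5 (k=8): L=114 R=204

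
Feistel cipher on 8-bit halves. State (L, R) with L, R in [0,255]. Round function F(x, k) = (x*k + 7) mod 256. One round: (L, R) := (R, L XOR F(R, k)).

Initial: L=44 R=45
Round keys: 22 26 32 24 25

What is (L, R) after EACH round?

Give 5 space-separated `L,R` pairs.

Answer: 45,201 201,92 92,78 78,11 11,84

Derivation:
Round 1 (k=22): L=45 R=201
Round 2 (k=26): L=201 R=92
Round 3 (k=32): L=92 R=78
Round 4 (k=24): L=78 R=11
Round 5 (k=25): L=11 R=84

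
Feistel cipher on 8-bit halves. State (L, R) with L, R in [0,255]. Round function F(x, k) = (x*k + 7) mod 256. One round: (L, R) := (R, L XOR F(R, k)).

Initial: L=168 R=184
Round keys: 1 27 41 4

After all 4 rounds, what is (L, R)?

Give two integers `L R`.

Answer: 164 91

Derivation:
Round 1 (k=1): L=184 R=23
Round 2 (k=27): L=23 R=204
Round 3 (k=41): L=204 R=164
Round 4 (k=4): L=164 R=91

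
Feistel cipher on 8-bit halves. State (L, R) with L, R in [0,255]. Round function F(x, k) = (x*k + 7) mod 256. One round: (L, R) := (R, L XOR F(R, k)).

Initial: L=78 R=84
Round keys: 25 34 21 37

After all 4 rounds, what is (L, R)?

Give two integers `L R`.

Answer: 69 197

Derivation:
Round 1 (k=25): L=84 R=117
Round 2 (k=34): L=117 R=197
Round 3 (k=21): L=197 R=69
Round 4 (k=37): L=69 R=197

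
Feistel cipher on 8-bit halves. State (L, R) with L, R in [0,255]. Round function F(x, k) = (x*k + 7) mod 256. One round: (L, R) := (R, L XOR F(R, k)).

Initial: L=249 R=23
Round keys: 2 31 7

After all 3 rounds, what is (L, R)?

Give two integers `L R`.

Round 1 (k=2): L=23 R=204
Round 2 (k=31): L=204 R=172
Round 3 (k=7): L=172 R=119

Answer: 172 119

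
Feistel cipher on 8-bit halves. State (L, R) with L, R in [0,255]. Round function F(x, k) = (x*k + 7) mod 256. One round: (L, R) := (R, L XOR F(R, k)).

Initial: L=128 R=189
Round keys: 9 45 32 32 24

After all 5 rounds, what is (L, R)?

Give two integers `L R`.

Round 1 (k=9): L=189 R=44
Round 2 (k=45): L=44 R=126
Round 3 (k=32): L=126 R=235
Round 4 (k=32): L=235 R=25
Round 5 (k=24): L=25 R=180

Answer: 25 180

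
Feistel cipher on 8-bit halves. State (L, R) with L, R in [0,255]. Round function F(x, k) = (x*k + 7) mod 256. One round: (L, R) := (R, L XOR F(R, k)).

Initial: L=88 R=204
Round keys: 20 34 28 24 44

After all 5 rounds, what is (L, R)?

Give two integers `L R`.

Answer: 174 67

Derivation:
Round 1 (k=20): L=204 R=175
Round 2 (k=34): L=175 R=137
Round 3 (k=28): L=137 R=172
Round 4 (k=24): L=172 R=174
Round 5 (k=44): L=174 R=67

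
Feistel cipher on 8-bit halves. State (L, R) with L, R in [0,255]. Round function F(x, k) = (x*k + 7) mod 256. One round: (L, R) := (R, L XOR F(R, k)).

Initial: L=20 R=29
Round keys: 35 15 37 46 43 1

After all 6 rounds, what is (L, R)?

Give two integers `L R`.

Round 1 (k=35): L=29 R=234
Round 2 (k=15): L=234 R=160
Round 3 (k=37): L=160 R=205
Round 4 (k=46): L=205 R=125
Round 5 (k=43): L=125 R=203
Round 6 (k=1): L=203 R=175

Answer: 203 175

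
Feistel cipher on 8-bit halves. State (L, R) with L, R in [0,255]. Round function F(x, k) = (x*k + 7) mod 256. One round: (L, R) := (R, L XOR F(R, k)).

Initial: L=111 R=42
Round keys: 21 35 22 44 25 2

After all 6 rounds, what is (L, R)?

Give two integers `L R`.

Answer: 160 63

Derivation:
Round 1 (k=21): L=42 R=22
Round 2 (k=35): L=22 R=35
Round 3 (k=22): L=35 R=31
Round 4 (k=44): L=31 R=120
Round 5 (k=25): L=120 R=160
Round 6 (k=2): L=160 R=63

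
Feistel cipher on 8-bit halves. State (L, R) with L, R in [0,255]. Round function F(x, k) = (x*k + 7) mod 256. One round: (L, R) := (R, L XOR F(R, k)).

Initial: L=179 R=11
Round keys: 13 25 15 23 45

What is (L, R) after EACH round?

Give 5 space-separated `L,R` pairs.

Round 1 (k=13): L=11 R=37
Round 2 (k=25): L=37 R=175
Round 3 (k=15): L=175 R=109
Round 4 (k=23): L=109 R=125
Round 5 (k=45): L=125 R=109

Answer: 11,37 37,175 175,109 109,125 125,109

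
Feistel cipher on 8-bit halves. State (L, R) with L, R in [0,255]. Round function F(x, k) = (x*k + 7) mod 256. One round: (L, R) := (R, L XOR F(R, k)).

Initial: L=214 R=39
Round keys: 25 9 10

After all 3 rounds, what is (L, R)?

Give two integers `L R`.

Answer: 32 71

Derivation:
Round 1 (k=25): L=39 R=0
Round 2 (k=9): L=0 R=32
Round 3 (k=10): L=32 R=71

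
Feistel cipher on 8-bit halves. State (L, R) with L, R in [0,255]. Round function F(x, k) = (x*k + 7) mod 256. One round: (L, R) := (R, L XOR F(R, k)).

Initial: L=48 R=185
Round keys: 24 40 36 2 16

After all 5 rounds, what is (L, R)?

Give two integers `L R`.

Round 1 (k=24): L=185 R=111
Round 2 (k=40): L=111 R=230
Round 3 (k=36): L=230 R=48
Round 4 (k=2): L=48 R=129
Round 5 (k=16): L=129 R=39

Answer: 129 39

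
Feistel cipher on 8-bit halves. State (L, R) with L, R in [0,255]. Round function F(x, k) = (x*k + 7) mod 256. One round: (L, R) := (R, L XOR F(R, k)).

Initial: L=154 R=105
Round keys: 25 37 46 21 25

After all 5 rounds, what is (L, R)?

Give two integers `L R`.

Answer: 152 122

Derivation:
Round 1 (k=25): L=105 R=210
Round 2 (k=37): L=210 R=8
Round 3 (k=46): L=8 R=165
Round 4 (k=21): L=165 R=152
Round 5 (k=25): L=152 R=122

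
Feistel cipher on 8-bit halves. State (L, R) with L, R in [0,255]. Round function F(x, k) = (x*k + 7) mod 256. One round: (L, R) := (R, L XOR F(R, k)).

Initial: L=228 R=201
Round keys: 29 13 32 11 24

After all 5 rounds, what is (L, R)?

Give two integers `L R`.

Answer: 138 24

Derivation:
Round 1 (k=29): L=201 R=40
Round 2 (k=13): L=40 R=198
Round 3 (k=32): L=198 R=239
Round 4 (k=11): L=239 R=138
Round 5 (k=24): L=138 R=24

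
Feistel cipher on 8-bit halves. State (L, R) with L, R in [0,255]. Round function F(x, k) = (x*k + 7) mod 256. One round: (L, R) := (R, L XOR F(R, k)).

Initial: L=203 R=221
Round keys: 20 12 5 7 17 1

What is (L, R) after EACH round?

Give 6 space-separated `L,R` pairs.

Round 1 (k=20): L=221 R=128
Round 2 (k=12): L=128 R=218
Round 3 (k=5): L=218 R=201
Round 4 (k=7): L=201 R=92
Round 5 (k=17): L=92 R=234
Round 6 (k=1): L=234 R=173

Answer: 221,128 128,218 218,201 201,92 92,234 234,173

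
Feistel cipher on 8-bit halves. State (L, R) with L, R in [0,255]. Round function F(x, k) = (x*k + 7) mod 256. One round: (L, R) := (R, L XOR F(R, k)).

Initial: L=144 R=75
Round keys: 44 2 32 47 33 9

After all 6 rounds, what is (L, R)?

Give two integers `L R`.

Answer: 88 34

Derivation:
Round 1 (k=44): L=75 R=123
Round 2 (k=2): L=123 R=182
Round 3 (k=32): L=182 R=188
Round 4 (k=47): L=188 R=61
Round 5 (k=33): L=61 R=88
Round 6 (k=9): L=88 R=34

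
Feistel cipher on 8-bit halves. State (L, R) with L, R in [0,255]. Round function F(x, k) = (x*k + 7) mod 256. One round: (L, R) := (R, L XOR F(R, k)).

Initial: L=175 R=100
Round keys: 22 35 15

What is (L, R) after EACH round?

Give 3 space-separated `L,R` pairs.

Round 1 (k=22): L=100 R=48
Round 2 (k=35): L=48 R=243
Round 3 (k=15): L=243 R=116

Answer: 100,48 48,243 243,116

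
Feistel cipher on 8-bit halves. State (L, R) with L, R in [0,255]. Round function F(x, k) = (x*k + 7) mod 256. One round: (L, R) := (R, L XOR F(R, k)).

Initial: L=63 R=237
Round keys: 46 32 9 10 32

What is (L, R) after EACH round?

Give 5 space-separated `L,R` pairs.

Answer: 237,162 162,170 170,163 163,207 207,68

Derivation:
Round 1 (k=46): L=237 R=162
Round 2 (k=32): L=162 R=170
Round 3 (k=9): L=170 R=163
Round 4 (k=10): L=163 R=207
Round 5 (k=32): L=207 R=68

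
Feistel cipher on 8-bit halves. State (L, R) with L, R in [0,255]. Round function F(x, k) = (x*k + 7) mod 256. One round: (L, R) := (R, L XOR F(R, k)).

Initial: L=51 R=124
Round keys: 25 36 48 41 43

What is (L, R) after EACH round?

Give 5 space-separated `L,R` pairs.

Round 1 (k=25): L=124 R=16
Round 2 (k=36): L=16 R=59
Round 3 (k=48): L=59 R=7
Round 4 (k=41): L=7 R=29
Round 5 (k=43): L=29 R=225

Answer: 124,16 16,59 59,7 7,29 29,225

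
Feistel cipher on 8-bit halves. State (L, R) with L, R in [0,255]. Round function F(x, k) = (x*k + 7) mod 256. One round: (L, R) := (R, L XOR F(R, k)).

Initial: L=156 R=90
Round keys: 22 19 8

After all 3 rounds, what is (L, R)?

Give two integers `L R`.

Round 1 (k=22): L=90 R=95
Round 2 (k=19): L=95 R=78
Round 3 (k=8): L=78 R=40

Answer: 78 40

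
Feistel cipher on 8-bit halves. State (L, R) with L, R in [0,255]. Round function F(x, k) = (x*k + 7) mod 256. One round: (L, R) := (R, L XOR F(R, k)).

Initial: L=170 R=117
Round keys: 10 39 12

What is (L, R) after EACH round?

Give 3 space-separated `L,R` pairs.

Round 1 (k=10): L=117 R=51
Round 2 (k=39): L=51 R=185
Round 3 (k=12): L=185 R=128

Answer: 117,51 51,185 185,128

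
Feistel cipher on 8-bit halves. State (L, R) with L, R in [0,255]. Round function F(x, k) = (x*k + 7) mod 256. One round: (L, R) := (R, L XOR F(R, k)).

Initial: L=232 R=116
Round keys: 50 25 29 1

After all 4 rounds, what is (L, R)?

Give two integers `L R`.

Round 1 (k=50): L=116 R=71
Round 2 (k=25): L=71 R=130
Round 3 (k=29): L=130 R=134
Round 4 (k=1): L=134 R=15

Answer: 134 15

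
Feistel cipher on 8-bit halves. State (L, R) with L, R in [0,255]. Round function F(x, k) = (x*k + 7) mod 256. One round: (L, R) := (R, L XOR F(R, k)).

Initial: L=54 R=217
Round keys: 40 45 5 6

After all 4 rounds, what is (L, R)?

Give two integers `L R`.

Answer: 9 200

Derivation:
Round 1 (k=40): L=217 R=217
Round 2 (k=45): L=217 R=245
Round 3 (k=5): L=245 R=9
Round 4 (k=6): L=9 R=200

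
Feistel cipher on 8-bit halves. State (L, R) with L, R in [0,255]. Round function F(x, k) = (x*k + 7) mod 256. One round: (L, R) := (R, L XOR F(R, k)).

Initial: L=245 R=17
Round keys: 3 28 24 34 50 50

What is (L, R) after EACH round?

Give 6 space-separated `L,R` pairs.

Round 1 (k=3): L=17 R=207
Round 2 (k=28): L=207 R=186
Round 3 (k=24): L=186 R=184
Round 4 (k=34): L=184 R=205
Round 5 (k=50): L=205 R=169
Round 6 (k=50): L=169 R=196

Answer: 17,207 207,186 186,184 184,205 205,169 169,196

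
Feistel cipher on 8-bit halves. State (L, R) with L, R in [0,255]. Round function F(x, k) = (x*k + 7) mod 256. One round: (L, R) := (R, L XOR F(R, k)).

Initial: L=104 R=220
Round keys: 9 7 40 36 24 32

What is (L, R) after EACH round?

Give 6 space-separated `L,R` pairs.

Round 1 (k=9): L=220 R=171
Round 2 (k=7): L=171 R=104
Round 3 (k=40): L=104 R=236
Round 4 (k=36): L=236 R=95
Round 5 (k=24): L=95 R=3
Round 6 (k=32): L=3 R=56

Answer: 220,171 171,104 104,236 236,95 95,3 3,56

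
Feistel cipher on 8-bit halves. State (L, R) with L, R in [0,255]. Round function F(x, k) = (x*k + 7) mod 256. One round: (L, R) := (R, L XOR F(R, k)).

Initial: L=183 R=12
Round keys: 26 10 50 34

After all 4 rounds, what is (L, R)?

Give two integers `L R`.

Round 1 (k=26): L=12 R=136
Round 2 (k=10): L=136 R=91
Round 3 (k=50): L=91 R=69
Round 4 (k=34): L=69 R=106

Answer: 69 106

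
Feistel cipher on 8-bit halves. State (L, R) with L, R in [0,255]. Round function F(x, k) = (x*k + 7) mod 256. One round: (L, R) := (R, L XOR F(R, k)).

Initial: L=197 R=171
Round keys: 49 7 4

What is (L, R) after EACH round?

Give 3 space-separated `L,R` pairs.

Answer: 171,7 7,147 147,84

Derivation:
Round 1 (k=49): L=171 R=7
Round 2 (k=7): L=7 R=147
Round 3 (k=4): L=147 R=84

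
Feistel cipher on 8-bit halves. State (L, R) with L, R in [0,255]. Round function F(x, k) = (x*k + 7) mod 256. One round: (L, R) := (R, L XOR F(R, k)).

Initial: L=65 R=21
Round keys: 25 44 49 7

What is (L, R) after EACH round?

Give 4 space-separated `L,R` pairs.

Round 1 (k=25): L=21 R=85
Round 2 (k=44): L=85 R=182
Round 3 (k=49): L=182 R=136
Round 4 (k=7): L=136 R=9

Answer: 21,85 85,182 182,136 136,9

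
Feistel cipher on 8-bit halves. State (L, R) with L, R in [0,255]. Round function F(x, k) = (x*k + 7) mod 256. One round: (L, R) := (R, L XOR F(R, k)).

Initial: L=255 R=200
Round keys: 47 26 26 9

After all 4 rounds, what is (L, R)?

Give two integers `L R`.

Round 1 (k=47): L=200 R=64
Round 2 (k=26): L=64 R=79
Round 3 (k=26): L=79 R=77
Round 4 (k=9): L=77 R=243

Answer: 77 243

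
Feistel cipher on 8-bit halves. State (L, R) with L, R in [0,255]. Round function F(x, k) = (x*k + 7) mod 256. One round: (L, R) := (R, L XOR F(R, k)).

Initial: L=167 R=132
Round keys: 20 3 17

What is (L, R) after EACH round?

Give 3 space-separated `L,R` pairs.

Answer: 132,240 240,83 83,122

Derivation:
Round 1 (k=20): L=132 R=240
Round 2 (k=3): L=240 R=83
Round 3 (k=17): L=83 R=122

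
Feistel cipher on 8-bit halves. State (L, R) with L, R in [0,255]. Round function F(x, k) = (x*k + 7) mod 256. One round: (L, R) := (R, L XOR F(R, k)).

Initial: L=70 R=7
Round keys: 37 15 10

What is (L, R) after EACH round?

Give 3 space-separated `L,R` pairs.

Answer: 7,76 76,124 124,147

Derivation:
Round 1 (k=37): L=7 R=76
Round 2 (k=15): L=76 R=124
Round 3 (k=10): L=124 R=147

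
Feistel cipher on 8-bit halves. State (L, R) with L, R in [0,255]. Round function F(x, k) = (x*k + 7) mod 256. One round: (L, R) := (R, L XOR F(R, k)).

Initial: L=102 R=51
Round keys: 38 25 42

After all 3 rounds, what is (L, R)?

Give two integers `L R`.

Answer: 221 182

Derivation:
Round 1 (k=38): L=51 R=255
Round 2 (k=25): L=255 R=221
Round 3 (k=42): L=221 R=182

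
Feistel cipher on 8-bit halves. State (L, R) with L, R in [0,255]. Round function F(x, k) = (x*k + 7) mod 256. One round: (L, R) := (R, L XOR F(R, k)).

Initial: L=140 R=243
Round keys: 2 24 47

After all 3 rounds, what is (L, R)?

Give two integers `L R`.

Round 1 (k=2): L=243 R=97
Round 2 (k=24): L=97 R=236
Round 3 (k=47): L=236 R=58

Answer: 236 58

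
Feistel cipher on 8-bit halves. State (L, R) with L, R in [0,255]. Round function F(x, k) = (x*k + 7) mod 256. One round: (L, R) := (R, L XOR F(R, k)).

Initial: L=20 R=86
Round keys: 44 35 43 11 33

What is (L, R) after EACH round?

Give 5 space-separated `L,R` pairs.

Round 1 (k=44): L=86 R=219
Round 2 (k=35): L=219 R=174
Round 3 (k=43): L=174 R=154
Round 4 (k=11): L=154 R=11
Round 5 (k=33): L=11 R=232

Answer: 86,219 219,174 174,154 154,11 11,232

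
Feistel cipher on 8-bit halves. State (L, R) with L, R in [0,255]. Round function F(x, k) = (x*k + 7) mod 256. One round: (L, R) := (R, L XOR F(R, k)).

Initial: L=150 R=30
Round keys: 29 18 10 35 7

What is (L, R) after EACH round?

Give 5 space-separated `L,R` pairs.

Round 1 (k=29): L=30 R=251
Round 2 (k=18): L=251 R=179
Round 3 (k=10): L=179 R=254
Round 4 (k=35): L=254 R=114
Round 5 (k=7): L=114 R=219

Answer: 30,251 251,179 179,254 254,114 114,219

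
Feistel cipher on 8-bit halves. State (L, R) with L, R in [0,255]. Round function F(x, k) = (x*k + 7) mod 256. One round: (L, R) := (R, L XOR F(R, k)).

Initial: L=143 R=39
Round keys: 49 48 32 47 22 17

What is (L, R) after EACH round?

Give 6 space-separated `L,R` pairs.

Round 1 (k=49): L=39 R=241
Round 2 (k=48): L=241 R=16
Round 3 (k=32): L=16 R=246
Round 4 (k=47): L=246 R=33
Round 5 (k=22): L=33 R=43
Round 6 (k=17): L=43 R=195

Answer: 39,241 241,16 16,246 246,33 33,43 43,195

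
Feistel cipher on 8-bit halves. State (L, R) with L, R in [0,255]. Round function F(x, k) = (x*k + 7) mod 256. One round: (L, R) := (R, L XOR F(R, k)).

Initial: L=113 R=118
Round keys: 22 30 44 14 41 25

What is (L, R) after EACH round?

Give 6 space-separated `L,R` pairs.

Answer: 118,90 90,229 229,57 57,192 192,254 254,21

Derivation:
Round 1 (k=22): L=118 R=90
Round 2 (k=30): L=90 R=229
Round 3 (k=44): L=229 R=57
Round 4 (k=14): L=57 R=192
Round 5 (k=41): L=192 R=254
Round 6 (k=25): L=254 R=21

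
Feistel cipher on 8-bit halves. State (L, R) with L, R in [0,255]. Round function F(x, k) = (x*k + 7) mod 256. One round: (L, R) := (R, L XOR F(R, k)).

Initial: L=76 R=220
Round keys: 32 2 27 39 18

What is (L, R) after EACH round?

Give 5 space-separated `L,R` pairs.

Answer: 220,203 203,65 65,41 41,7 7,172

Derivation:
Round 1 (k=32): L=220 R=203
Round 2 (k=2): L=203 R=65
Round 3 (k=27): L=65 R=41
Round 4 (k=39): L=41 R=7
Round 5 (k=18): L=7 R=172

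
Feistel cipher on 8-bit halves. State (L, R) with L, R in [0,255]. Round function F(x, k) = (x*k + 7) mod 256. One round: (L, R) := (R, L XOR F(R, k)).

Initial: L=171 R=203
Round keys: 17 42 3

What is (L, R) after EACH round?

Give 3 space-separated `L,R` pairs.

Answer: 203,41 41,10 10,12

Derivation:
Round 1 (k=17): L=203 R=41
Round 2 (k=42): L=41 R=10
Round 3 (k=3): L=10 R=12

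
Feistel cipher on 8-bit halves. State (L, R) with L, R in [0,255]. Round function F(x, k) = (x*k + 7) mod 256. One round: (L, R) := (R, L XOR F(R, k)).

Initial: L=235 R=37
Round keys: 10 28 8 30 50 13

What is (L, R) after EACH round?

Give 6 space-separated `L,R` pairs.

Answer: 37,146 146,218 218,69 69,199 199,160 160,224

Derivation:
Round 1 (k=10): L=37 R=146
Round 2 (k=28): L=146 R=218
Round 3 (k=8): L=218 R=69
Round 4 (k=30): L=69 R=199
Round 5 (k=50): L=199 R=160
Round 6 (k=13): L=160 R=224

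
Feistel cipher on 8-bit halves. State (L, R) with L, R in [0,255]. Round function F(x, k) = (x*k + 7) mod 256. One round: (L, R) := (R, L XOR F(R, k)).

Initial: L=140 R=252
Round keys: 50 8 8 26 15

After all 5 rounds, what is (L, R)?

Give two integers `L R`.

Round 1 (k=50): L=252 R=179
Round 2 (k=8): L=179 R=99
Round 3 (k=8): L=99 R=172
Round 4 (k=26): L=172 R=28
Round 5 (k=15): L=28 R=7

Answer: 28 7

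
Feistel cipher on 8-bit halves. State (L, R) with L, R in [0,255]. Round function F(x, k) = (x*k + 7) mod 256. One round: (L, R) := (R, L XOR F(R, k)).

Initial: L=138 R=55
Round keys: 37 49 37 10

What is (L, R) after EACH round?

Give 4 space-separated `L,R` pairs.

Round 1 (k=37): L=55 R=112
Round 2 (k=49): L=112 R=64
Round 3 (k=37): L=64 R=55
Round 4 (k=10): L=55 R=109

Answer: 55,112 112,64 64,55 55,109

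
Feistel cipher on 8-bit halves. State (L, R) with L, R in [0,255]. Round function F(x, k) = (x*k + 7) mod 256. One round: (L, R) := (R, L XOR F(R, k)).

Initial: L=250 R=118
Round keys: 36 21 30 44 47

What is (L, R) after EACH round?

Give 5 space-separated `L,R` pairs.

Answer: 118,101 101,38 38,30 30,9 9,176

Derivation:
Round 1 (k=36): L=118 R=101
Round 2 (k=21): L=101 R=38
Round 3 (k=30): L=38 R=30
Round 4 (k=44): L=30 R=9
Round 5 (k=47): L=9 R=176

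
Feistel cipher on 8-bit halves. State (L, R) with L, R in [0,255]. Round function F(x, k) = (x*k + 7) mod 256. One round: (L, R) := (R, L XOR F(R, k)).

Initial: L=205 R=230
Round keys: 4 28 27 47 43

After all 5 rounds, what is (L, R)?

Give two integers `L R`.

Answer: 150 193

Derivation:
Round 1 (k=4): L=230 R=82
Round 2 (k=28): L=82 R=25
Round 3 (k=27): L=25 R=248
Round 4 (k=47): L=248 R=150
Round 5 (k=43): L=150 R=193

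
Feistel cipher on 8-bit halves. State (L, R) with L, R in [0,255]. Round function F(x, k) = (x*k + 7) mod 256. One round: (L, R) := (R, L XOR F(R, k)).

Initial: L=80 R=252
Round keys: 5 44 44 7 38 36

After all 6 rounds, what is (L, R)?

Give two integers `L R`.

Round 1 (k=5): L=252 R=163
Round 2 (k=44): L=163 R=247
Round 3 (k=44): L=247 R=216
Round 4 (k=7): L=216 R=24
Round 5 (k=38): L=24 R=79
Round 6 (k=36): L=79 R=59

Answer: 79 59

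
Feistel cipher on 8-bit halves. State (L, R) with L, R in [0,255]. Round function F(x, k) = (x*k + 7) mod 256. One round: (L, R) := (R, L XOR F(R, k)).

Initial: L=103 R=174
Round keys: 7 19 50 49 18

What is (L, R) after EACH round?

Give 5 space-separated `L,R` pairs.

Round 1 (k=7): L=174 R=174
Round 2 (k=19): L=174 R=95
Round 3 (k=50): L=95 R=59
Round 4 (k=49): L=59 R=13
Round 5 (k=18): L=13 R=202

Answer: 174,174 174,95 95,59 59,13 13,202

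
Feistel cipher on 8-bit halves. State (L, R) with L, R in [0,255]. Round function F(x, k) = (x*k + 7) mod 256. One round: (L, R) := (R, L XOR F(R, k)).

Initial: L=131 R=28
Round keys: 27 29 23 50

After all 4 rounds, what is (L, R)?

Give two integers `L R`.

Round 1 (k=27): L=28 R=120
Round 2 (k=29): L=120 R=131
Round 3 (k=23): L=131 R=180
Round 4 (k=50): L=180 R=172

Answer: 180 172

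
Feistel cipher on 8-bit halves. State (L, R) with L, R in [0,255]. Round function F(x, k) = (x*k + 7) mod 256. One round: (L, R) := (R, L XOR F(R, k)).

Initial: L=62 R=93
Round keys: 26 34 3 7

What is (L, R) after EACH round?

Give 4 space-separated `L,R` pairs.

Round 1 (k=26): L=93 R=71
Round 2 (k=34): L=71 R=40
Round 3 (k=3): L=40 R=56
Round 4 (k=7): L=56 R=167

Answer: 93,71 71,40 40,56 56,167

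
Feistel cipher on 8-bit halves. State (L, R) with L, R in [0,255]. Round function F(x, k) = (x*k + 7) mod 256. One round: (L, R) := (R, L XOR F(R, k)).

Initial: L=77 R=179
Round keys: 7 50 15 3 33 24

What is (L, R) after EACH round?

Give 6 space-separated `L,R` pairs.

Answer: 179,161 161,202 202,124 124,177 177,164 164,214

Derivation:
Round 1 (k=7): L=179 R=161
Round 2 (k=50): L=161 R=202
Round 3 (k=15): L=202 R=124
Round 4 (k=3): L=124 R=177
Round 5 (k=33): L=177 R=164
Round 6 (k=24): L=164 R=214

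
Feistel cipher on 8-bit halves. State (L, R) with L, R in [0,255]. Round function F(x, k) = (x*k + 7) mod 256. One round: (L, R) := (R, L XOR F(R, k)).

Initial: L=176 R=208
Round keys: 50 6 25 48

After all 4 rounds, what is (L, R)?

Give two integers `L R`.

Answer: 119 22

Derivation:
Round 1 (k=50): L=208 R=23
Round 2 (k=6): L=23 R=65
Round 3 (k=25): L=65 R=119
Round 4 (k=48): L=119 R=22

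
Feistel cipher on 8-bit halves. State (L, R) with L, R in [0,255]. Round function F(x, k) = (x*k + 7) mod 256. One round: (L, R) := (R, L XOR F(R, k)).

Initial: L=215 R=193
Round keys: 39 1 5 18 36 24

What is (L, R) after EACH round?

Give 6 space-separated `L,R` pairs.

Answer: 193,185 185,1 1,181 181,192 192,178 178,119

Derivation:
Round 1 (k=39): L=193 R=185
Round 2 (k=1): L=185 R=1
Round 3 (k=5): L=1 R=181
Round 4 (k=18): L=181 R=192
Round 5 (k=36): L=192 R=178
Round 6 (k=24): L=178 R=119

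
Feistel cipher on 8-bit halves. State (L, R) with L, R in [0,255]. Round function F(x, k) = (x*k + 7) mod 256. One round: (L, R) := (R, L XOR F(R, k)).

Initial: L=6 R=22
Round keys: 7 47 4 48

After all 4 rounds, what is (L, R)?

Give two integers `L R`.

Answer: 56 33

Derivation:
Round 1 (k=7): L=22 R=167
Round 2 (k=47): L=167 R=166
Round 3 (k=4): L=166 R=56
Round 4 (k=48): L=56 R=33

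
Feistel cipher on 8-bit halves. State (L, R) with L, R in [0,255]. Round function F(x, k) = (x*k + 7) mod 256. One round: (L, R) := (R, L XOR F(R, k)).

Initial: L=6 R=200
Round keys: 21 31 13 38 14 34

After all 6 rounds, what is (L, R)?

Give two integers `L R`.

Round 1 (k=21): L=200 R=105
Round 2 (k=31): L=105 R=118
Round 3 (k=13): L=118 R=108
Round 4 (k=38): L=108 R=121
Round 5 (k=14): L=121 R=201
Round 6 (k=34): L=201 R=192

Answer: 201 192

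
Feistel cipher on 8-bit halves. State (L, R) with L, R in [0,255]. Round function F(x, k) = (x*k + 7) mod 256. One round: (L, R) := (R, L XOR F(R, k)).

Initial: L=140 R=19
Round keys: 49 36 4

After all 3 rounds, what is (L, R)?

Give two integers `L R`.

Round 1 (k=49): L=19 R=38
Round 2 (k=36): L=38 R=76
Round 3 (k=4): L=76 R=17

Answer: 76 17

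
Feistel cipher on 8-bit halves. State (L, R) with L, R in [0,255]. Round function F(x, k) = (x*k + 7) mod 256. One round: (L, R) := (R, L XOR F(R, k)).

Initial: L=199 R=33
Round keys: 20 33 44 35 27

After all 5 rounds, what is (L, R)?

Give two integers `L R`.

Round 1 (k=20): L=33 R=92
Round 2 (k=33): L=92 R=194
Round 3 (k=44): L=194 R=3
Round 4 (k=35): L=3 R=178
Round 5 (k=27): L=178 R=206

Answer: 178 206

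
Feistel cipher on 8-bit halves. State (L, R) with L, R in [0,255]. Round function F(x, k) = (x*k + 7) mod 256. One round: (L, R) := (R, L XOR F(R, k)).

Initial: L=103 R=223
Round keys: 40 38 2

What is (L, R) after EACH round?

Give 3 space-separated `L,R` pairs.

Answer: 223,184 184,136 136,175

Derivation:
Round 1 (k=40): L=223 R=184
Round 2 (k=38): L=184 R=136
Round 3 (k=2): L=136 R=175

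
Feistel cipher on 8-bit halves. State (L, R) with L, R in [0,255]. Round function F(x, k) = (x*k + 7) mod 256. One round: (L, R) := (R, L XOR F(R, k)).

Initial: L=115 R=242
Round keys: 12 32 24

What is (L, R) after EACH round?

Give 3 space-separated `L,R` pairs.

Answer: 242,44 44,117 117,211

Derivation:
Round 1 (k=12): L=242 R=44
Round 2 (k=32): L=44 R=117
Round 3 (k=24): L=117 R=211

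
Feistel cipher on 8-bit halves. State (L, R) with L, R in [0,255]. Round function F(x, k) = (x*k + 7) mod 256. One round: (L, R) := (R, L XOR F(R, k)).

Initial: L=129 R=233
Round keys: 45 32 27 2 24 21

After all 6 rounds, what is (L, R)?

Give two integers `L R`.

Round 1 (k=45): L=233 R=125
Round 2 (k=32): L=125 R=78
Round 3 (k=27): L=78 R=60
Round 4 (k=2): L=60 R=49
Round 5 (k=24): L=49 R=163
Round 6 (k=21): L=163 R=87

Answer: 163 87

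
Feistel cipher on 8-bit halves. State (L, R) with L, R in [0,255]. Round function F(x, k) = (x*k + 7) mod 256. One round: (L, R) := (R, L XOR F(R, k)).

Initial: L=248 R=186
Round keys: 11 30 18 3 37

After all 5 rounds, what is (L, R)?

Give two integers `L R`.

Answer: 24 39

Derivation:
Round 1 (k=11): L=186 R=253
Round 2 (k=30): L=253 R=23
Round 3 (k=18): L=23 R=88
Round 4 (k=3): L=88 R=24
Round 5 (k=37): L=24 R=39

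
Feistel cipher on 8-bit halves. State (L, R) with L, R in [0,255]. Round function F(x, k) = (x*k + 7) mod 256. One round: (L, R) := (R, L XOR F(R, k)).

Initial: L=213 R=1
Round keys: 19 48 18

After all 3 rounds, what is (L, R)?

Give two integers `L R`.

Round 1 (k=19): L=1 R=207
Round 2 (k=48): L=207 R=214
Round 3 (k=18): L=214 R=220

Answer: 214 220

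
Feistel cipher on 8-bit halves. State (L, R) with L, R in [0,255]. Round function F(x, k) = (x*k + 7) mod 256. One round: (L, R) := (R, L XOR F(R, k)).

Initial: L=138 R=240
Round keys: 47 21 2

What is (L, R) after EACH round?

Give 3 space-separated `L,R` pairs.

Answer: 240,157 157,24 24,170

Derivation:
Round 1 (k=47): L=240 R=157
Round 2 (k=21): L=157 R=24
Round 3 (k=2): L=24 R=170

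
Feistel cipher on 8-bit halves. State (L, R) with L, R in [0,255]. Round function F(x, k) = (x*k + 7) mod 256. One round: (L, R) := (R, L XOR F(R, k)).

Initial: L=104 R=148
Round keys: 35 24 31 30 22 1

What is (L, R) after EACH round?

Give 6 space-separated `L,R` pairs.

Answer: 148,43 43,155 155,231 231,130 130,212 212,89

Derivation:
Round 1 (k=35): L=148 R=43
Round 2 (k=24): L=43 R=155
Round 3 (k=31): L=155 R=231
Round 4 (k=30): L=231 R=130
Round 5 (k=22): L=130 R=212
Round 6 (k=1): L=212 R=89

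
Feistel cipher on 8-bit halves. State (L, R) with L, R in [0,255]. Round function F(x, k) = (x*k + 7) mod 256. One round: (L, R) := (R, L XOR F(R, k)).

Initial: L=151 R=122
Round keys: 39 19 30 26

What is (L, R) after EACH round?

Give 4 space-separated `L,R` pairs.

Round 1 (k=39): L=122 R=10
Round 2 (k=19): L=10 R=191
Round 3 (k=30): L=191 R=99
Round 4 (k=26): L=99 R=170

Answer: 122,10 10,191 191,99 99,170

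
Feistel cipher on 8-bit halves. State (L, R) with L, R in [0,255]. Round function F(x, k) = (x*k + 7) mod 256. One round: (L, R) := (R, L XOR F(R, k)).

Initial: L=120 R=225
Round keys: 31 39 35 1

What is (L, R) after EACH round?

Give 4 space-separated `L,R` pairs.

Round 1 (k=31): L=225 R=62
Round 2 (k=39): L=62 R=152
Round 3 (k=35): L=152 R=241
Round 4 (k=1): L=241 R=96

Answer: 225,62 62,152 152,241 241,96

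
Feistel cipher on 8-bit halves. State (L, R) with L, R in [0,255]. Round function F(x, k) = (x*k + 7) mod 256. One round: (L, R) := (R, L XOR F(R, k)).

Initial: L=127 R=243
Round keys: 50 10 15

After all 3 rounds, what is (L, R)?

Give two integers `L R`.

Round 1 (k=50): L=243 R=2
Round 2 (k=10): L=2 R=232
Round 3 (k=15): L=232 R=157

Answer: 232 157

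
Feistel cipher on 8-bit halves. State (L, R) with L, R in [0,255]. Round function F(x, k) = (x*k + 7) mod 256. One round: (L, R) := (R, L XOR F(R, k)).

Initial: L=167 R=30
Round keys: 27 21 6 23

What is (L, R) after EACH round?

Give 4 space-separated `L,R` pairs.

Round 1 (k=27): L=30 R=150
Round 2 (k=21): L=150 R=75
Round 3 (k=6): L=75 R=95
Round 4 (k=23): L=95 R=219

Answer: 30,150 150,75 75,95 95,219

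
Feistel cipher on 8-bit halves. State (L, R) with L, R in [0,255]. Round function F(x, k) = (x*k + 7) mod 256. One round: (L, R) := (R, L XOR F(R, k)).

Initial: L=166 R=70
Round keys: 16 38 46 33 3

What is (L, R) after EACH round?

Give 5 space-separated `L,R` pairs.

Round 1 (k=16): L=70 R=193
Round 2 (k=38): L=193 R=235
Round 3 (k=46): L=235 R=128
Round 4 (k=33): L=128 R=108
Round 5 (k=3): L=108 R=203

Answer: 70,193 193,235 235,128 128,108 108,203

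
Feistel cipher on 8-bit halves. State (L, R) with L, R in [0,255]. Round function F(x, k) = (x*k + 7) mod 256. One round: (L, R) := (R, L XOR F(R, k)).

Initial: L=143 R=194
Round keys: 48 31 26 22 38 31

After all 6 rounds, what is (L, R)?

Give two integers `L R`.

Answer: 86 209

Derivation:
Round 1 (k=48): L=194 R=232
Round 2 (k=31): L=232 R=221
Round 3 (k=26): L=221 R=145
Round 4 (k=22): L=145 R=160
Round 5 (k=38): L=160 R=86
Round 6 (k=31): L=86 R=209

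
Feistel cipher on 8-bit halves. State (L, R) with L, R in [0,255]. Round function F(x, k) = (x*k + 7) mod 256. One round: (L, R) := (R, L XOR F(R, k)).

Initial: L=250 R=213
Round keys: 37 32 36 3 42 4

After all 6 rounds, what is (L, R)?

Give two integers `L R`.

Answer: 202 75

Derivation:
Round 1 (k=37): L=213 R=42
Round 2 (k=32): L=42 R=146
Round 3 (k=36): L=146 R=165
Round 4 (k=3): L=165 R=100
Round 5 (k=42): L=100 R=202
Round 6 (k=4): L=202 R=75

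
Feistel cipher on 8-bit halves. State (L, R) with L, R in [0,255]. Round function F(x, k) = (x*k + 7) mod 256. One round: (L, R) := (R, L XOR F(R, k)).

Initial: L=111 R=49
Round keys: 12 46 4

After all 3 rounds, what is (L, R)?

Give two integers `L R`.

Answer: 254 195

Derivation:
Round 1 (k=12): L=49 R=60
Round 2 (k=46): L=60 R=254
Round 3 (k=4): L=254 R=195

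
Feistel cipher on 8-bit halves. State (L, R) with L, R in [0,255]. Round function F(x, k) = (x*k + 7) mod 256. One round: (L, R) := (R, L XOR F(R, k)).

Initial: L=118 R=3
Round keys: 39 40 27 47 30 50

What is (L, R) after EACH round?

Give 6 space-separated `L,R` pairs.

Answer: 3,10 10,148 148,169 169,154 154,186 186,193

Derivation:
Round 1 (k=39): L=3 R=10
Round 2 (k=40): L=10 R=148
Round 3 (k=27): L=148 R=169
Round 4 (k=47): L=169 R=154
Round 5 (k=30): L=154 R=186
Round 6 (k=50): L=186 R=193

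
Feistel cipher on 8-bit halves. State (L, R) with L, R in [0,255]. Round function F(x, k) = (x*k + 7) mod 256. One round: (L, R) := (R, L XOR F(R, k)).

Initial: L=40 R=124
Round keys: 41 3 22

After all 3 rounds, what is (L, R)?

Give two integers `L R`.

Answer: 20 116

Derivation:
Round 1 (k=41): L=124 R=203
Round 2 (k=3): L=203 R=20
Round 3 (k=22): L=20 R=116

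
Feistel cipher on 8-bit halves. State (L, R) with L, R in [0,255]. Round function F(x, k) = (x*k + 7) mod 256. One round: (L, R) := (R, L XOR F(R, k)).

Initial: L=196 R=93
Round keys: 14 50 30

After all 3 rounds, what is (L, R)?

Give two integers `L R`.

Round 1 (k=14): L=93 R=217
Round 2 (k=50): L=217 R=52
Round 3 (k=30): L=52 R=198

Answer: 52 198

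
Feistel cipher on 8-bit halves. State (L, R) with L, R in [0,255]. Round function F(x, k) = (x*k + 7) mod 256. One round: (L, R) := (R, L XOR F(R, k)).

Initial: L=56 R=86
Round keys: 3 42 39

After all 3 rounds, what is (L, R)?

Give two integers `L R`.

Answer: 71 233

Derivation:
Round 1 (k=3): L=86 R=49
Round 2 (k=42): L=49 R=71
Round 3 (k=39): L=71 R=233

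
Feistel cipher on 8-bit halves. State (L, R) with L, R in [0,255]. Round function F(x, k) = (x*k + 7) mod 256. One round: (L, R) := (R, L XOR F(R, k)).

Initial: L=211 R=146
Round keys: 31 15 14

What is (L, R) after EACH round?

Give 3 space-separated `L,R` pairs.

Round 1 (k=31): L=146 R=102
Round 2 (k=15): L=102 R=147
Round 3 (k=14): L=147 R=119

Answer: 146,102 102,147 147,119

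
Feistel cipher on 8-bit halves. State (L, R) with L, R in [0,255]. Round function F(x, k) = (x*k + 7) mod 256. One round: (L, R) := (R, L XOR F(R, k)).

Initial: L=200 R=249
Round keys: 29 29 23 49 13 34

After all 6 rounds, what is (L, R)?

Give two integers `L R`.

Round 1 (k=29): L=249 R=244
Round 2 (k=29): L=244 R=82
Round 3 (k=23): L=82 R=145
Round 4 (k=49): L=145 R=154
Round 5 (k=13): L=154 R=72
Round 6 (k=34): L=72 R=13

Answer: 72 13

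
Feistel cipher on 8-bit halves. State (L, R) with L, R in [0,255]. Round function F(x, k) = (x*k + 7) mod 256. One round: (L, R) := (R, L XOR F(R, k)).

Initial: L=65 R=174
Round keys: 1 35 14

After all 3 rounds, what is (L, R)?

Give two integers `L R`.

Answer: 205 201

Derivation:
Round 1 (k=1): L=174 R=244
Round 2 (k=35): L=244 R=205
Round 3 (k=14): L=205 R=201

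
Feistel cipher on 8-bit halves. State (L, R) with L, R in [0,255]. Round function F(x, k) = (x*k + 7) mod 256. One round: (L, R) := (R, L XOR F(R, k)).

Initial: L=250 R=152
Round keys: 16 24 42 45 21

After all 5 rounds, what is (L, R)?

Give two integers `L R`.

Round 1 (k=16): L=152 R=125
Round 2 (k=24): L=125 R=39
Round 3 (k=42): L=39 R=16
Round 4 (k=45): L=16 R=240
Round 5 (k=21): L=240 R=167

Answer: 240 167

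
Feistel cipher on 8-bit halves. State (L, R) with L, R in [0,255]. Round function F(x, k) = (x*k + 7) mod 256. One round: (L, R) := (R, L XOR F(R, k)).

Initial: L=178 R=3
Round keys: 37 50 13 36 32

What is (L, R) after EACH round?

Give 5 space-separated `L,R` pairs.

Answer: 3,196 196,76 76,39 39,207 207,192

Derivation:
Round 1 (k=37): L=3 R=196
Round 2 (k=50): L=196 R=76
Round 3 (k=13): L=76 R=39
Round 4 (k=36): L=39 R=207
Round 5 (k=32): L=207 R=192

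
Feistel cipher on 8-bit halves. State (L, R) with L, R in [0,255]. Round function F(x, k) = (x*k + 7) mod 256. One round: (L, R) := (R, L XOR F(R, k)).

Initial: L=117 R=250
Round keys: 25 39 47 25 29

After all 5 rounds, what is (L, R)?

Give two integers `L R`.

Answer: 136 53

Derivation:
Round 1 (k=25): L=250 R=4
Round 2 (k=39): L=4 R=89
Round 3 (k=47): L=89 R=90
Round 4 (k=25): L=90 R=136
Round 5 (k=29): L=136 R=53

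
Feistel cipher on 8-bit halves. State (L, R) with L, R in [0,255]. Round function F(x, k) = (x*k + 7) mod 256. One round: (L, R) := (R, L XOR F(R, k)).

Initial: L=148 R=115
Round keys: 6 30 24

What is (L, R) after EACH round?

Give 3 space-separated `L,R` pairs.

Round 1 (k=6): L=115 R=45
Round 2 (k=30): L=45 R=62
Round 3 (k=24): L=62 R=250

Answer: 115,45 45,62 62,250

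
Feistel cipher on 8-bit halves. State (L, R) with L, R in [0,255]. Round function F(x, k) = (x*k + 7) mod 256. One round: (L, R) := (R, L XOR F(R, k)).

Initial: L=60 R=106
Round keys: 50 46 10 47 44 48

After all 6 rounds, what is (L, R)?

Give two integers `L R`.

Round 1 (k=50): L=106 R=135
Round 2 (k=46): L=135 R=35
Round 3 (k=10): L=35 R=226
Round 4 (k=47): L=226 R=166
Round 5 (k=44): L=166 R=109
Round 6 (k=48): L=109 R=209

Answer: 109 209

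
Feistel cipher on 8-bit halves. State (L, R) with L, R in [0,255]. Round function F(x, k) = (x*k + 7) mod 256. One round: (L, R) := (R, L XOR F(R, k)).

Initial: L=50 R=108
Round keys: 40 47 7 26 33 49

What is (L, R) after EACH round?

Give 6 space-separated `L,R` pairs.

Round 1 (k=40): L=108 R=213
Round 2 (k=47): L=213 R=78
Round 3 (k=7): L=78 R=252
Round 4 (k=26): L=252 R=209
Round 5 (k=33): L=209 R=4
Round 6 (k=49): L=4 R=26

Answer: 108,213 213,78 78,252 252,209 209,4 4,26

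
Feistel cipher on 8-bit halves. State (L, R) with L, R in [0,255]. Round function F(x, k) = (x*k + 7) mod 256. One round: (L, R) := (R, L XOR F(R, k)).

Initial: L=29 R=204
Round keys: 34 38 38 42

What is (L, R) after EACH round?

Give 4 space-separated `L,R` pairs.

Round 1 (k=34): L=204 R=2
Round 2 (k=38): L=2 R=159
Round 3 (k=38): L=159 R=163
Round 4 (k=42): L=163 R=90

Answer: 204,2 2,159 159,163 163,90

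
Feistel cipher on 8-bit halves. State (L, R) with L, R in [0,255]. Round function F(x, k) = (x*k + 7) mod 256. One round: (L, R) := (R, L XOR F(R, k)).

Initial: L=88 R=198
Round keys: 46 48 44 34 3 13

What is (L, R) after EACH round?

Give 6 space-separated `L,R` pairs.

Round 1 (k=46): L=198 R=195
Round 2 (k=48): L=195 R=81
Round 3 (k=44): L=81 R=48
Round 4 (k=34): L=48 R=54
Round 5 (k=3): L=54 R=153
Round 6 (k=13): L=153 R=250

Answer: 198,195 195,81 81,48 48,54 54,153 153,250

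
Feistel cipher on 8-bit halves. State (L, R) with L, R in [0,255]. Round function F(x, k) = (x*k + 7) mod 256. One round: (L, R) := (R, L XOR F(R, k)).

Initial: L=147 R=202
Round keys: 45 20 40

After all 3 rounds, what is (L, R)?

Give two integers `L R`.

Round 1 (k=45): L=202 R=26
Round 2 (k=20): L=26 R=197
Round 3 (k=40): L=197 R=213

Answer: 197 213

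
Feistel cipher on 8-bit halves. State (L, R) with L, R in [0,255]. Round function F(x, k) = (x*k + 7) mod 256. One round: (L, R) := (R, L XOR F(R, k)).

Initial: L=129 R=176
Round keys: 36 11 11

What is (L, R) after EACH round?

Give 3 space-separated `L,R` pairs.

Round 1 (k=36): L=176 R=70
Round 2 (k=11): L=70 R=185
Round 3 (k=11): L=185 R=188

Answer: 176,70 70,185 185,188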